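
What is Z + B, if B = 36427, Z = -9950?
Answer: 26477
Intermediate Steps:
Z + B = -9950 + 36427 = 26477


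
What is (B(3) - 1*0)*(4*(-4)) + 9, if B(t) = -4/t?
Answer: 91/3 ≈ 30.333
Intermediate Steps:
(B(3) - 1*0)*(4*(-4)) + 9 = (-4/3 - 1*0)*(4*(-4)) + 9 = (-4*1/3 + 0)*(-16) + 9 = (-4/3 + 0)*(-16) + 9 = -4/3*(-16) + 9 = 64/3 + 9 = 91/3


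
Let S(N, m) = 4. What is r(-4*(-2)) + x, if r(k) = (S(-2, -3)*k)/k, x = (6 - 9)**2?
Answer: 13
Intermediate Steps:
x = 9 (x = (-3)**2 = 9)
r(k) = 4 (r(k) = (4*k)/k = 4)
r(-4*(-2)) + x = 4 + 9 = 13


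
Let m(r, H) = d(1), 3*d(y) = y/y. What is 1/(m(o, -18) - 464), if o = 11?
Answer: -3/1391 ≈ -0.0021567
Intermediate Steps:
d(y) = ⅓ (d(y) = (y/y)/3 = (⅓)*1 = ⅓)
m(r, H) = ⅓
1/(m(o, -18) - 464) = 1/(⅓ - 464) = 1/(-1391/3) = -3/1391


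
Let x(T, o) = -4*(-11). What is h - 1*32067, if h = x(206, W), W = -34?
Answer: -32023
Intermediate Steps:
x(T, o) = 44
h = 44
h - 1*32067 = 44 - 1*32067 = 44 - 32067 = -32023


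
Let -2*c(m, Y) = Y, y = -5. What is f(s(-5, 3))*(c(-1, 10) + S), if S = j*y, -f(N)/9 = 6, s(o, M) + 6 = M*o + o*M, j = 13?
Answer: 3780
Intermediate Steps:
c(m, Y) = -Y/2
s(o, M) = -6 + 2*M*o (s(o, M) = -6 + (M*o + o*M) = -6 + (M*o + M*o) = -6 + 2*M*o)
f(N) = -54 (f(N) = -9*6 = -54)
S = -65 (S = 13*(-5) = -65)
f(s(-5, 3))*(c(-1, 10) + S) = -54*(-1/2*10 - 65) = -54*(-5 - 65) = -54*(-70) = 3780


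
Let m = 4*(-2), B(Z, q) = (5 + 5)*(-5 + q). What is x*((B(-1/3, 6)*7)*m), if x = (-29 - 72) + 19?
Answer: 45920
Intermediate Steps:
B(Z, q) = -50 + 10*q (B(Z, q) = 10*(-5 + q) = -50 + 10*q)
m = -8
x = -82 (x = -101 + 19 = -82)
x*((B(-1/3, 6)*7)*m) = -82*(-50 + 10*6)*7*(-8) = -82*(-50 + 60)*7*(-8) = -82*10*7*(-8) = -5740*(-8) = -82*(-560) = 45920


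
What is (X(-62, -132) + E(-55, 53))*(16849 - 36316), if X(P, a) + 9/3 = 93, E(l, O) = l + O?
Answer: -1713096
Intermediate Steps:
E(l, O) = O + l
X(P, a) = 90 (X(P, a) = -3 + 93 = 90)
(X(-62, -132) + E(-55, 53))*(16849 - 36316) = (90 + (53 - 55))*(16849 - 36316) = (90 - 2)*(-19467) = 88*(-19467) = -1713096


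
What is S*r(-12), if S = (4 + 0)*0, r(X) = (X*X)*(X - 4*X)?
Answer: 0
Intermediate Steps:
r(X) = -3*X³ (r(X) = X²*(-3*X) = -3*X³)
S = 0 (S = 4*0 = 0)
S*r(-12) = 0*(-3*(-12)³) = 0*(-3*(-1728)) = 0*5184 = 0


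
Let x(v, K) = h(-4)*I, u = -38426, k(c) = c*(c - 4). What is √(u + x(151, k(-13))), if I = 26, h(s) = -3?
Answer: 2*I*√9626 ≈ 196.22*I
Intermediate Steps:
k(c) = c*(-4 + c)
x(v, K) = -78 (x(v, K) = -3*26 = -78)
√(u + x(151, k(-13))) = √(-38426 - 78) = √(-38504) = 2*I*√9626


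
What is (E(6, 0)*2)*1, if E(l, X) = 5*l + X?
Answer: 60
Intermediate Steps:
E(l, X) = X + 5*l
(E(6, 0)*2)*1 = ((0 + 5*6)*2)*1 = ((0 + 30)*2)*1 = (30*2)*1 = 60*1 = 60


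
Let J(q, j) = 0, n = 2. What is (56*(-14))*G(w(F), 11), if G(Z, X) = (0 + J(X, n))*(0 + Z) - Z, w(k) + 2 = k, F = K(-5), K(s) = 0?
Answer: -1568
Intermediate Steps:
F = 0
w(k) = -2 + k
G(Z, X) = -Z (G(Z, X) = (0 + 0)*(0 + Z) - Z = 0*Z - Z = 0 - Z = -Z)
(56*(-14))*G(w(F), 11) = (56*(-14))*(-(-2 + 0)) = -(-784)*(-2) = -784*2 = -1568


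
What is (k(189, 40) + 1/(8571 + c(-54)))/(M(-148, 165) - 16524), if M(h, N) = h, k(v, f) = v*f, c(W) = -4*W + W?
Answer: -66021481/145596576 ≈ -0.45345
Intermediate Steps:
c(W) = -3*W
k(v, f) = f*v
(k(189, 40) + 1/(8571 + c(-54)))/(M(-148, 165) - 16524) = (40*189 + 1/(8571 - 3*(-54)))/(-148 - 16524) = (7560 + 1/(8571 + 162))/(-16672) = (7560 + 1/8733)*(-1/16672) = (66021481/8733)*(-1/16672) = -66021481/145596576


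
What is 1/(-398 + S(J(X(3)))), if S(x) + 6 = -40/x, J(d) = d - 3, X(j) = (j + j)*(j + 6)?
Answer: -51/20644 ≈ -0.0024705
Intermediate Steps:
X(j) = 2*j*(6 + j) (X(j) = (2*j)*(6 + j) = 2*j*(6 + j))
J(d) = -3 + d
S(x) = -6 - 40/x
1/(-398 + S(J(X(3)))) = 1/(-398 + (-6 - 40/(-3 + 2*3*(6 + 3)))) = 1/(-398 + (-6 - 40/(-3 + 2*3*9))) = 1/(-398 + (-6 - 40/(-3 + 54))) = 1/(-398 + (-6 - 40/51)) = 1/(-398 - 346/51) = 1/(-20644/51) = -51/20644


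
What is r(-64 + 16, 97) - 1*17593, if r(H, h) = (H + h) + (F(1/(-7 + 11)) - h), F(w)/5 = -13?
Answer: -17706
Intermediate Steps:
F(w) = -65 (F(w) = 5*(-13) = -65)
r(H, h) = -65 + H (r(H, h) = (H + h) + (-65 - h) = -65 + H)
r(-64 + 16, 97) - 1*17593 = (-65 + (-64 + 16)) - 1*17593 = (-65 - 48) - 17593 = -113 - 17593 = -17706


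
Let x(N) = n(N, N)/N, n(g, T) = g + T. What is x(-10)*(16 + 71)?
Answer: 174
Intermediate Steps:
n(g, T) = T + g
x(N) = 2 (x(N) = (N + N)/N = (2*N)/N = 2)
x(-10)*(16 + 71) = 2*(16 + 71) = 2*87 = 174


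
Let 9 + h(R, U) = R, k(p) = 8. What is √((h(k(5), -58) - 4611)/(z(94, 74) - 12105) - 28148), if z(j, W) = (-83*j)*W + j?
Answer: 2*I*√2444259265778670/589359 ≈ 167.77*I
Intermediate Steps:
h(R, U) = -9 + R
z(j, W) = j - 83*W*j (z(j, W) = -83*W*j + j = j - 83*W*j)
√((h(k(5), -58) - 4611)/(z(94, 74) - 12105) - 28148) = √(((-9 + 8) - 4611)/(94*(1 - 83*74) - 12105) - 28148) = √((-1 - 4611)/(94*(1 - 6142) - 12105) - 28148) = √(-4612/(94*(-6141) - 12105) - 28148) = √(-4612/(-577254 - 12105) - 28148) = √(-4612/(-589359) - 28148) = √(-4612*(-1/589359) - 28148) = √(4612/589359 - 28148) = √(-16589272520/589359) = 2*I*√2444259265778670/589359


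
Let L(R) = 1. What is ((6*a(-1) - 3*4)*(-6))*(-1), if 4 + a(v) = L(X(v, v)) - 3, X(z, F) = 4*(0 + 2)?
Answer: -288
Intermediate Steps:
X(z, F) = 8 (X(z, F) = 4*2 = 8)
a(v) = -6 (a(v) = -4 + (1 - 3) = -4 - 2 = -6)
((6*a(-1) - 3*4)*(-6))*(-1) = ((6*(-6) - 3*4)*(-6))*(-1) = ((-36 - 12)*(-6))*(-1) = -48*(-6)*(-1) = 288*(-1) = -288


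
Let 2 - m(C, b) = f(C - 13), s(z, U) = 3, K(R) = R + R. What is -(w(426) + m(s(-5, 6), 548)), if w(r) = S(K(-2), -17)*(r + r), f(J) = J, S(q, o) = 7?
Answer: -5976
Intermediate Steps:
K(R) = 2*R
m(C, b) = 15 - C (m(C, b) = 2 - (C - 13) = 2 - (-13 + C) = 2 + (13 - C) = 15 - C)
w(r) = 14*r (w(r) = 7*(r + r) = 7*(2*r) = 14*r)
-(w(426) + m(s(-5, 6), 548)) = -(14*426 + (15 - 1*3)) = -(5964 + (15 - 3)) = -(5964 + 12) = -1*5976 = -5976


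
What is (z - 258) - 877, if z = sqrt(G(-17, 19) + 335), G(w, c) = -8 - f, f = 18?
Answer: -1135 + sqrt(309) ≈ -1117.4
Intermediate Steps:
G(w, c) = -26 (G(w, c) = -8 - 1*18 = -8 - 18 = -26)
z = sqrt(309) (z = sqrt(-26 + 335) = sqrt(309) ≈ 17.578)
(z - 258) - 877 = (sqrt(309) - 258) - 877 = (-258 + sqrt(309)) - 877 = -1135 + sqrt(309)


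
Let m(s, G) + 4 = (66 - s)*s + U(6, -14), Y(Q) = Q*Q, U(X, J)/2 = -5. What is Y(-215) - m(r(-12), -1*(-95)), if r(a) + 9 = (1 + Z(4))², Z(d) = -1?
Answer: 46914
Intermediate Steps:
U(X, J) = -10 (U(X, J) = 2*(-5) = -10)
Y(Q) = Q²
r(a) = -9 (r(a) = -9 + (1 - 1)² = -9 + 0² = -9 + 0 = -9)
m(s, G) = -14 + s*(66 - s) (m(s, G) = -4 + ((66 - s)*s - 10) = -4 + (s*(66 - s) - 10) = -4 + (-10 + s*(66 - s)) = -14 + s*(66 - s))
Y(-215) - m(r(-12), -1*(-95)) = (-215)² - (-14 - 1*(-9)² + 66*(-9)) = 46225 - (-14 - 1*81 - 594) = 46225 - (-14 - 81 - 594) = 46225 - 1*(-689) = 46225 + 689 = 46914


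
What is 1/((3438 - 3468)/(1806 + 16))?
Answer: -911/15 ≈ -60.733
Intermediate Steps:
1/((3438 - 3468)/(1806 + 16)) = 1/(-30/1822) = 1/(-30*1/1822) = 1/(-15/911) = -911/15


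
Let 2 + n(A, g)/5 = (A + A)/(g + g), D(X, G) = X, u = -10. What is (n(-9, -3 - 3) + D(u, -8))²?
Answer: 625/4 ≈ 156.25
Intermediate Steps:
n(A, g) = -10 + 5*A/g (n(A, g) = -10 + 5*((A + A)/(g + g)) = -10 + 5*((2*A)/((2*g))) = -10 + 5*((2*A)*(1/(2*g))) = -10 + 5*(A/g) = -10 + 5*A/g)
(n(-9, -3 - 3) + D(u, -8))² = ((-10 + 5*(-9)/(-3 - 3)) - 10)² = ((-10 + 5*(-9)/(-6)) - 10)² = ((-10 + 5*(-9)*(-⅙)) - 10)² = ((-10 + 15/2) - 10)² = (-5/2 - 10)² = (-25/2)² = 625/4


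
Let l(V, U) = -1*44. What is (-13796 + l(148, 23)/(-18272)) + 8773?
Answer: -22945053/4568 ≈ -5023.0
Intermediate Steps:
l(V, U) = -44
(-13796 + l(148, 23)/(-18272)) + 8773 = (-13796 - 44/(-18272)) + 8773 = (-13796 - 44*(-1/18272)) + 8773 = (-13796 + 11/4568) + 8773 = -63020117/4568 + 8773 = -22945053/4568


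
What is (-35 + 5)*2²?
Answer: -120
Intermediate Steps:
(-35 + 5)*2² = -30*4 = -120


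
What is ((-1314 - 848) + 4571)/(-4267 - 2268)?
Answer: -2409/6535 ≈ -0.36863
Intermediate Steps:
((-1314 - 848) + 4571)/(-4267 - 2268) = (-2162 + 4571)/(-6535) = 2409*(-1/6535) = -2409/6535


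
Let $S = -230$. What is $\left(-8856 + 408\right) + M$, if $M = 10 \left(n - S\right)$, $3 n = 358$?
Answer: $- \frac{14864}{3} \approx -4954.7$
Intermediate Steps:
$n = \frac{358}{3}$ ($n = \frac{1}{3} \cdot 358 = \frac{358}{3} \approx 119.33$)
$M = \frac{10480}{3}$ ($M = 10 \left(\frac{358}{3} - -230\right) = 10 \left(\frac{358}{3} + 230\right) = 10 \cdot \frac{1048}{3} = \frac{10480}{3} \approx 3493.3$)
$\left(-8856 + 408\right) + M = \left(-8856 + 408\right) + \frac{10480}{3} = -8448 + \frac{10480}{3} = - \frac{14864}{3}$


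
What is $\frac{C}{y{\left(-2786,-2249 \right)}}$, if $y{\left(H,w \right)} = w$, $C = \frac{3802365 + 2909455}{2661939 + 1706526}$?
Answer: $- \frac{1342364}{1964935557} \approx -0.00068316$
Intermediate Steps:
$C = \frac{1342364}{873693}$ ($C = \frac{6711820}{4368465} = 6711820 \cdot \frac{1}{4368465} = \frac{1342364}{873693} \approx 1.5364$)
$\frac{C}{y{\left(-2786,-2249 \right)}} = \frac{1342364}{873693 \left(-2249\right)} = \frac{1342364}{873693} \left(- \frac{1}{2249}\right) = - \frac{1342364}{1964935557}$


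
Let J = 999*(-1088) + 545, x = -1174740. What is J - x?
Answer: 88373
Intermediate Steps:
J = -1086367 (J = -1086912 + 545 = -1086367)
J - x = -1086367 - 1*(-1174740) = -1086367 + 1174740 = 88373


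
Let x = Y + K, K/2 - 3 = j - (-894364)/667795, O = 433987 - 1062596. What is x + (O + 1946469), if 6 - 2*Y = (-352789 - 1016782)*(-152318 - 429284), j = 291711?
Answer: -265963192175059872/667795 ≈ -3.9827e+11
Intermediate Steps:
O = -628609
Y = -398272616368 (Y = 3 - (-352789 - 1016782)*(-152318 - 429284)/2 = 3 - (-1369571)*(-581602)/2 = 3 - 1/2*796545232742 = 3 - 398272616371 = -398272616368)
K = 389612089988/667795 (K = 6 + 2*(291711 - (-894364)/667795) = 6 + 2*(291711 - 1*(-894364/667795)) = 6 + 2*(291711 + 894364/667795) = 6 + 2*(194804041609/667795) = 6 + 389608083218/667795 = 389612089988/667795 ≈ 5.8343e+5)
x = -265964072235378572/667795 (x = -398272616368 + 389612089988/667795 = -265964072235378572/667795 ≈ -3.9827e+11)
x + (O + 1946469) = -265964072235378572/667795 + (-628609 + 1946469) = -265964072235378572/667795 + 1317860 = -265963192175059872/667795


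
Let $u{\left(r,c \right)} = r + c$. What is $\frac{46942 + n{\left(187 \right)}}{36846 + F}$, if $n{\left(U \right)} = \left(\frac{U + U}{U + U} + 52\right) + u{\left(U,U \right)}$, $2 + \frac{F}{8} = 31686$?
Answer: $\frac{6767}{41474} \approx 0.16316$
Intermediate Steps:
$F = 253472$ ($F = -16 + 8 \cdot 31686 = -16 + 253488 = 253472$)
$u{\left(r,c \right)} = c + r$
$n{\left(U \right)} = 53 + 2 U$ ($n{\left(U \right)} = \left(\frac{U + U}{U + U} + 52\right) + \left(U + U\right) = \left(\frac{2 U}{2 U} + 52\right) + 2 U = \left(2 U \frac{1}{2 U} + 52\right) + 2 U = \left(1 + 52\right) + 2 U = 53 + 2 U$)
$\frac{46942 + n{\left(187 \right)}}{36846 + F} = \frac{46942 + \left(53 + 2 \cdot 187\right)}{36846 + 253472} = \frac{46942 + \left(53 + 374\right)}{290318} = \left(46942 + 427\right) \frac{1}{290318} = 47369 \cdot \frac{1}{290318} = \frac{6767}{41474}$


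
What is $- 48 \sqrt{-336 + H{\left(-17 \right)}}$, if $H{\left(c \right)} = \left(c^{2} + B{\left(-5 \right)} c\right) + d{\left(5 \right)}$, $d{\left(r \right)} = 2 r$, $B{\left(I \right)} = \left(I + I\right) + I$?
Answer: $- 48 \sqrt{218} \approx -708.71$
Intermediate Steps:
$B{\left(I \right)} = 3 I$ ($B{\left(I \right)} = 2 I + I = 3 I$)
$H{\left(c \right)} = 10 + c^{2} - 15 c$ ($H{\left(c \right)} = \left(c^{2} + 3 \left(-5\right) c\right) + 2 \cdot 5 = \left(c^{2} - 15 c\right) + 10 = 10 + c^{2} - 15 c$)
$- 48 \sqrt{-336 + H{\left(-17 \right)}} = - 48 \sqrt{-336 + \left(10 + \left(-17\right)^{2} - -255\right)} = - 48 \sqrt{-336 + \left(10 + 289 + 255\right)} = - 48 \sqrt{-336 + 554} = - 48 \sqrt{218}$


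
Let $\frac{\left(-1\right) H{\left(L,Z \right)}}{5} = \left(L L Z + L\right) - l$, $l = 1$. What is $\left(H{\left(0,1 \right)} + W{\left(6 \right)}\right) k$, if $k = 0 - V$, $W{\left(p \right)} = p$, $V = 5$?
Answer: $-55$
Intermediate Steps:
$k = -5$ ($k = 0 - 5 = -5$)
$H{\left(L,Z \right)} = 5 - 5 L - 5 Z L^{2}$ ($H{\left(L,Z \right)} = - 5 \left(\left(L L Z + L\right) - 1\right) = - 5 \left(\left(L^{2} Z + L\right) - 1\right) = - 5 \left(\left(Z L^{2} + L\right) - 1\right) = - 5 \left(\left(L + Z L^{2}\right) - 1\right) = - 5 \left(-1 + L + Z L^{2}\right) = 5 - 5 L - 5 Z L^{2}$)
$\left(H{\left(0,1 \right)} + W{\left(6 \right)}\right) k = \left(\left(5 - 0 - 5 \cdot 0^{2}\right) + 6\right) \left(-5\right) = \left(\left(5 + 0 - 5 \cdot 0\right) + 6\right) \left(-5\right) = \left(\left(5 + 0 + 0\right) + 6\right) \left(-5\right) = \left(5 + 6\right) \left(-5\right) = 11 \left(-5\right) = -55$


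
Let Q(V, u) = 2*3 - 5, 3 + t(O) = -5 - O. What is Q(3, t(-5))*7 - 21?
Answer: -14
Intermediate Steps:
t(O) = -8 - O (t(O) = -3 + (-5 - O) = -8 - O)
Q(V, u) = 1 (Q(V, u) = 6 - 5 = 1)
Q(3, t(-5))*7 - 21 = 1*7 - 21 = 7 - 21 = -14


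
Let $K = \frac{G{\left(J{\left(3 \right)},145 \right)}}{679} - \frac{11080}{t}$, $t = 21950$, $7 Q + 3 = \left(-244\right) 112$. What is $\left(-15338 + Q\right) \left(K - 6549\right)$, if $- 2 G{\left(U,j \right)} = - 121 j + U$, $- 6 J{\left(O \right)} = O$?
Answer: $\frac{749851155559173}{5961620} \approx 1.2578 \cdot 10^{8}$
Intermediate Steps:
$Q = - \frac{27331}{7}$ ($Q = - \frac{3}{7} + \frac{\left(-244\right) 112}{7} = - \frac{3}{7} + \frac{1}{7} \left(-27328\right) = - \frac{3}{7} - 3904 = - \frac{27331}{7} \approx -3904.4$)
$J{\left(O \right)} = - \frac{O}{6}$
$G{\left(U,j \right)} = - \frac{U}{2} + \frac{121 j}{2}$ ($G{\left(U,j \right)} = - \frac{- 121 j + U}{2} = - \frac{U - 121 j}{2} = - \frac{U}{2} + \frac{121 j}{2}$)
$K = \frac{10573631}{851660}$ ($K = \frac{- \frac{\left(- \frac{1}{6}\right) 3}{2} + \frac{121}{2} \cdot 145}{679} - \frac{11080}{21950} = \left(\left(- \frac{1}{2}\right) \left(- \frac{1}{2}\right) + \frac{17545}{2}\right) \frac{1}{679} - \frac{1108}{2195} = \left(\frac{1}{4} + \frac{17545}{2}\right) \frac{1}{679} - \frac{1108}{2195} = \frac{35091}{4} \cdot \frac{1}{679} - \frac{1108}{2195} = \frac{5013}{388} - \frac{1108}{2195} = \frac{10573631}{851660} \approx 12.415$)
$\left(-15338 + Q\right) \left(K - 6549\right) = \left(-15338 - \frac{27331}{7}\right) \left(\frac{10573631}{851660} - 6549\right) = \left(- \frac{134697}{7}\right) \left(- \frac{5566947709}{851660}\right) = \frac{749851155559173}{5961620}$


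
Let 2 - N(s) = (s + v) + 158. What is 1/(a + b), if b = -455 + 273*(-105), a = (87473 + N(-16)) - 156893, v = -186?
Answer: -1/98494 ≈ -1.0153e-5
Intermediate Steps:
N(s) = 30 - s (N(s) = 2 - ((s - 186) + 158) = 2 - ((-186 + s) + 158) = 2 - (-28 + s) = 2 + (28 - s) = 30 - s)
a = -69374 (a = (87473 + (30 - 1*(-16))) - 156893 = (87473 + (30 + 16)) - 156893 = (87473 + 46) - 156893 = 87519 - 156893 = -69374)
b = -29120 (b = -455 - 28665 = -29120)
1/(a + b) = 1/(-69374 - 29120) = 1/(-98494) = -1/98494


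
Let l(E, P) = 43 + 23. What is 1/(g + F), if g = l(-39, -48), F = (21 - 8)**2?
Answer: 1/235 ≈ 0.0042553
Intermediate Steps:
l(E, P) = 66
F = 169 (F = 13**2 = 169)
g = 66
1/(g + F) = 1/(66 + 169) = 1/235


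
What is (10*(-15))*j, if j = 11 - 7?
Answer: -600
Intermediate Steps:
j = 4
(10*(-15))*j = (10*(-15))*4 = -150*4 = -600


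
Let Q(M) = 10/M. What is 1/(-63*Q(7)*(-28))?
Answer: 1/2520 ≈ 0.00039683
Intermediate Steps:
1/(-63*Q(7)*(-28)) = 1/(-630/7*(-28)) = 1/(-63*10/7*(-28)) = 1/(-90*(-28)) = 1/2520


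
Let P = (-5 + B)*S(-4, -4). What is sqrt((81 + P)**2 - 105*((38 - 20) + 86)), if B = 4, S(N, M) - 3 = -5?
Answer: I*sqrt(4031) ≈ 63.49*I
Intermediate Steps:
S(N, M) = -2 (S(N, M) = 3 - 5 = -2)
P = 2 (P = (-5 + 4)*(-2) = -1*(-2) = 2)
sqrt((81 + P)**2 - 105*((38 - 20) + 86)) = sqrt((81 + 2)**2 - 105*((38 - 20) + 86)) = sqrt(83**2 - 105*(18 + 86)) = sqrt(6889 - 105*104) = sqrt(6889 - 10920) = sqrt(-4031) = I*sqrt(4031)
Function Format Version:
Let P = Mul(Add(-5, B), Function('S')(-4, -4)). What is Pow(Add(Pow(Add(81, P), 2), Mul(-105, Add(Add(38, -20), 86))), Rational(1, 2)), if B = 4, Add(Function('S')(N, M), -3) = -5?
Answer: Mul(I, Pow(4031, Rational(1, 2))) ≈ Mul(63.490, I)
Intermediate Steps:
Function('S')(N, M) = -2 (Function('S')(N, M) = Add(3, -5) = -2)
P = 2 (P = Mul(Add(-5, 4), -2) = Mul(-1, -2) = 2)
Pow(Add(Pow(Add(81, P), 2), Mul(-105, Add(Add(38, -20), 86))), Rational(1, 2)) = Pow(Add(Pow(Add(81, 2), 2), Mul(-105, Add(Add(38, -20), 86))), Rational(1, 2)) = Pow(Add(Pow(83, 2), Mul(-105, Add(18, 86))), Rational(1, 2)) = Pow(Add(6889, Mul(-105, 104)), Rational(1, 2)) = Pow(Add(6889, -10920), Rational(1, 2)) = Pow(-4031, Rational(1, 2)) = Mul(I, Pow(4031, Rational(1, 2)))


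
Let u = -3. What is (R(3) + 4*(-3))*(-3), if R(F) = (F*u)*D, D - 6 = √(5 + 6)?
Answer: 198 + 27*√11 ≈ 287.55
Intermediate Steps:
D = 6 + √11 (D = 6 + √(5 + 6) = 6 + √11 ≈ 9.3166)
R(F) = -3*F*(6 + √11) (R(F) = (F*(-3))*(6 + √11) = (-3*F)*(6 + √11) = -3*F*(6 + √11))
(R(3) + 4*(-3))*(-3) = (-3*3*(6 + √11) + 4*(-3))*(-3) = ((-54 - 9*√11) - 12)*(-3) = (-66 - 9*√11)*(-3) = 198 + 27*√11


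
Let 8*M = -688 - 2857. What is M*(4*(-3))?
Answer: 10635/2 ≈ 5317.5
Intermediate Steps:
M = -3545/8 (M = (-688 - 2857)/8 = (⅛)*(-3545) = -3545/8 ≈ -443.13)
M*(4*(-3)) = -3545*(-3)/2 = -3545/8*(-12) = 10635/2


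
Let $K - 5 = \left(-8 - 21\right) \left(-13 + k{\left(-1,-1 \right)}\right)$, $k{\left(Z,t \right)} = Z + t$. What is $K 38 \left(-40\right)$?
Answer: $-668800$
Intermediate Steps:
$K = 440$ ($K = 5 + \left(-8 - 21\right) \left(-13 - 2\right) = 5 - 29 \left(-13 - 2\right) = 5 - -435 = 5 + 435 = 440$)
$K 38 \left(-40\right) = 440 \cdot 38 \left(-40\right) = 16720 \left(-40\right) = -668800$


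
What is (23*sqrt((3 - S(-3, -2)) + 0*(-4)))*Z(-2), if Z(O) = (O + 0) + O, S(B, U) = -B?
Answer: 0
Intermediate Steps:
Z(O) = 2*O (Z(O) = O + O = 2*O)
(23*sqrt((3 - S(-3, -2)) + 0*(-4)))*Z(-2) = (23*sqrt((3 - (-1)*(-3)) + 0*(-4)))*(2*(-2)) = (23*sqrt((3 - 1*3) + 0))*(-4) = (23*sqrt((3 - 3) + 0))*(-4) = (23*sqrt(0 + 0))*(-4) = (23*sqrt(0))*(-4) = (23*0)*(-4) = 0*(-4) = 0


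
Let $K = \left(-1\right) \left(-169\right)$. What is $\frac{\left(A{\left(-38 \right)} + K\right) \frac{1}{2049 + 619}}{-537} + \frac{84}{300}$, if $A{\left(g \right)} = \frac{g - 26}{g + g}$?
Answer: $\frac{190470553}{680540100} \approx 0.27988$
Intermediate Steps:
$K = 169$
$A{\left(g \right)} = \frac{-26 + g}{2 g}$
$\frac{\left(A{\left(-38 \right)} + K\right) \frac{1}{2049 + 619}}{-537} + \frac{84}{300} = \frac{\left(\frac{-26 - 38}{2 \left(-38\right)} + 169\right) \frac{1}{2049 + 619}}{-537} + \frac{84}{300} = \frac{\frac{1}{2} \left(- \frac{1}{38}\right) \left(-64\right) + 169}{2668} \left(- \frac{1}{537}\right) + 84 \cdot \frac{1}{300} = \left(\frac{16}{19} + 169\right) \frac{1}{2668} \left(- \frac{1}{537}\right) + \frac{7}{25} = \frac{3227}{19} \cdot \frac{1}{2668} \left(- \frac{1}{537}\right) + \frac{7}{25} = \frac{3227}{50692} \left(- \frac{1}{537}\right) + \frac{7}{25} = - \frac{3227}{27221604} + \frac{7}{25} = \frac{190470553}{680540100}$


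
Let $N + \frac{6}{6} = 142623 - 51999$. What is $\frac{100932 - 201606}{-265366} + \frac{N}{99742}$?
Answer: $\frac{17044844563}{13234067786} \approx 1.288$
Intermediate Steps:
$N = 90623$ ($N = -1 + \left(142623 - 51999\right) = -1 + 90624 = 90623$)
$\frac{100932 - 201606}{-265366} + \frac{N}{99742} = \frac{100932 - 201606}{-265366} + \frac{90623}{99742} = \left(100932 - 201606\right) \left(- \frac{1}{265366}\right) + 90623 \cdot \frac{1}{99742} = \left(-100674\right) \left(- \frac{1}{265366}\right) + \frac{90623}{99742} = \frac{50337}{132683} + \frac{90623}{99742} = \frac{17044844563}{13234067786}$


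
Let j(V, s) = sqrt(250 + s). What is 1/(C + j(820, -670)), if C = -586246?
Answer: -293123/171842186468 - I*sqrt(105)/171842186468 ≈ -1.7058e-6 - 5.963e-11*I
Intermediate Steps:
1/(C + j(820, -670)) = 1/(-586246 + sqrt(250 - 670)) = 1/(-586246 + sqrt(-420)) = 1/(-586246 + 2*I*sqrt(105))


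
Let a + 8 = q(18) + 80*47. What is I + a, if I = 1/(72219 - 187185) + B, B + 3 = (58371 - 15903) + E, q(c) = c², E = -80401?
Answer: -3892748761/114966 ≈ -33860.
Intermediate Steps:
B = -37936 (B = -3 + ((58371 - 15903) - 80401) = -3 + (42468 - 80401) = -3 - 37933 = -37936)
a = 4076 (a = -8 + (18² + 80*47) = -8 + (324 + 3760) = -8 + 4084 = 4076)
I = -4361350177/114966 (I = 1/(72219 - 187185) - 37936 = 1/(-114966) - 37936 = -1/114966 - 37936 = -4361350177/114966 ≈ -37936.)
I + a = -4361350177/114966 + 4076 = -3892748761/114966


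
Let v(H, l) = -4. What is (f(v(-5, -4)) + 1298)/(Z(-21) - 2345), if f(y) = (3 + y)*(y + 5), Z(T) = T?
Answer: -1297/2366 ≈ -0.54818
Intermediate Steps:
f(y) = (3 + y)*(5 + y)
(f(v(-5, -4)) + 1298)/(Z(-21) - 2345) = ((15 + (-4)**2 + 8*(-4)) + 1298)/(-21 - 2345) = ((15 + 16 - 32) + 1298)/(-2366) = (-1 + 1298)*(-1/2366) = 1297*(-1/2366) = -1297/2366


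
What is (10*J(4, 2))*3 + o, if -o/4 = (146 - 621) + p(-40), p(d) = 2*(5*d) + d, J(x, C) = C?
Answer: 3720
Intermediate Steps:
p(d) = 11*d (p(d) = 10*d + d = 11*d)
o = 3660 (o = -4*((146 - 621) + 11*(-40)) = -4*(-475 - 440) = -4*(-915) = 3660)
(10*J(4, 2))*3 + o = (10*2)*3 + 3660 = 20*3 + 3660 = 60 + 3660 = 3720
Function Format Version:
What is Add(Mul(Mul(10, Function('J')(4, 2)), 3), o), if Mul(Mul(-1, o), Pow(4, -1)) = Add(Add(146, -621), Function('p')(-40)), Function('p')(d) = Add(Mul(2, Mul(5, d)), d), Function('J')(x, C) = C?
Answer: 3720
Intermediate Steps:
Function('p')(d) = Mul(11, d) (Function('p')(d) = Add(Mul(10, d), d) = Mul(11, d))
o = 3660 (o = Mul(-4, Add(Add(146, -621), Mul(11, -40))) = Mul(-4, Add(-475, -440)) = Mul(-4, -915) = 3660)
Add(Mul(Mul(10, Function('J')(4, 2)), 3), o) = Add(Mul(Mul(10, 2), 3), 3660) = Add(Mul(20, 3), 3660) = Add(60, 3660) = 3720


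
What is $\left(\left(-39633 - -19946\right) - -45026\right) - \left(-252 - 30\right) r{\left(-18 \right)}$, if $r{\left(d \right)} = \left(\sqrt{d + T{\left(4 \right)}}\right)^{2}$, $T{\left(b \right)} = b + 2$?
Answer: $21955$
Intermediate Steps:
$T{\left(b \right)} = 2 + b$
$r{\left(d \right)} = 6 + d$ ($r{\left(d \right)} = \left(\sqrt{d + \left(2 + 4\right)}\right)^{2} = \left(\sqrt{d + 6}\right)^{2} = \left(\sqrt{6 + d}\right)^{2} = 6 + d$)
$\left(\left(-39633 - -19946\right) - -45026\right) - \left(-252 - 30\right) r{\left(-18 \right)} = \left(\left(-39633 - -19946\right) - -45026\right) - \left(-252 - 30\right) \left(6 - 18\right) = \left(\left(-39633 + 19946\right) + 45026\right) - \left(-282\right) \left(-12\right) = \left(-19687 + 45026\right) - 3384 = 25339 - 3384 = 21955$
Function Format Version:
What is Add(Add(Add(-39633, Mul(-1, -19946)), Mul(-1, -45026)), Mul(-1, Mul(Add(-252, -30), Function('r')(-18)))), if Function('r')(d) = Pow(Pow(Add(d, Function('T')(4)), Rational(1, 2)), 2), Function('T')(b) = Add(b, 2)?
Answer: 21955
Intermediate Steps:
Function('T')(b) = Add(2, b)
Function('r')(d) = Add(6, d) (Function('r')(d) = Pow(Pow(Add(d, Add(2, 4)), Rational(1, 2)), 2) = Pow(Pow(Add(d, 6), Rational(1, 2)), 2) = Pow(Pow(Add(6, d), Rational(1, 2)), 2) = Add(6, d))
Add(Add(Add(-39633, Mul(-1, -19946)), Mul(-1, -45026)), Mul(-1, Mul(Add(-252, -30), Function('r')(-18)))) = Add(Add(Add(-39633, Mul(-1, -19946)), Mul(-1, -45026)), Mul(-1, Mul(Add(-252, -30), Add(6, -18)))) = Add(Add(Add(-39633, 19946), 45026), Mul(-1, Mul(-282, -12))) = Add(Add(-19687, 45026), Mul(-1, 3384)) = Add(25339, -3384) = 21955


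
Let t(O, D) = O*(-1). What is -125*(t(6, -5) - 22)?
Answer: 3500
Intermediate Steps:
t(O, D) = -O
-125*(t(6, -5) - 22) = -125*(-1*6 - 22) = -125*(-6 - 22) = -125*(-28) = 3500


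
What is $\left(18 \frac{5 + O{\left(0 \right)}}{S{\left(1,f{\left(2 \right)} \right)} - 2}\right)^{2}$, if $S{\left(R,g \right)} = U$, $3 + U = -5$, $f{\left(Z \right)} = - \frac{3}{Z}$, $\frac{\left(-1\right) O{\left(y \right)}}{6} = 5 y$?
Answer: $81$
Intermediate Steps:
$O{\left(y \right)} = - 30 y$ ($O{\left(y \right)} = - 6 \cdot 5 y = - 30 y$)
$U = -8$ ($U = -3 - 5 = -8$)
$S{\left(R,g \right)} = -8$
$\left(18 \frac{5 + O{\left(0 \right)}}{S{\left(1,f{\left(2 \right)} \right)} - 2}\right)^{2} = \left(18 \frac{5 - 0}{-8 - 2}\right)^{2} = \left(18 \frac{5 + 0}{-10}\right)^{2} = \left(18 \cdot 5 \left(- \frac{1}{10}\right)\right)^{2} = \left(18 \left(- \frac{1}{2}\right)\right)^{2} = \left(-9\right)^{2} = 81$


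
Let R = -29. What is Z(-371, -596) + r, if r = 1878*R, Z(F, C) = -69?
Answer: -54531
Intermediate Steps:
r = -54462 (r = 1878*(-29) = -54462)
Z(-371, -596) + r = -69 - 54462 = -54531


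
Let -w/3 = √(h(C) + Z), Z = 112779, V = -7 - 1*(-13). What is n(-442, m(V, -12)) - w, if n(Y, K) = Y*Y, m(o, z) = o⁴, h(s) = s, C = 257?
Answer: 195364 + 6*√28259 ≈ 1.9637e+5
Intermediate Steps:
V = 6 (V = -7 + 13 = 6)
w = -6*√28259 (w = -3*√(257 + 112779) = -6*√28259 ≈ -1008.6)
n(Y, K) = Y²
n(-442, m(V, -12)) - w = (-442)² - (-6)*√28259 = 195364 + 6*√28259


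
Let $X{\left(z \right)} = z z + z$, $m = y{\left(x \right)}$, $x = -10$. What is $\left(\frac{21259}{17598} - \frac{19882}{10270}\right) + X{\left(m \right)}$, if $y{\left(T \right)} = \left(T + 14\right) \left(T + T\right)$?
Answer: $\frac{81577948121}{12909390} \approx 6319.3$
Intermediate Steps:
$y{\left(T \right)} = 2 T \left(14 + T\right)$ ($y{\left(T \right)} = \left(14 + T\right) 2 T = 2 T \left(14 + T\right)$)
$m = -80$ ($m = 2 \left(-10\right) \left(14 - 10\right) = 2 \left(-10\right) 4 = -80$)
$X{\left(z \right)} = z + z^{2}$ ($X{\left(z \right)} = z^{2} + z = z + z^{2}$)
$\left(\frac{21259}{17598} - \frac{19882}{10270}\right) + X{\left(m \right)} = \left(\frac{21259}{17598} - \frac{19882}{10270}\right) - 80 \left(1 - 80\right) = \left(21259 \cdot \frac{1}{17598} - \frac{9941}{5135}\right) - -6320 = \left(\frac{3037}{2514} - \frac{9941}{5135}\right) + 6320 = - \frac{9396679}{12909390} + 6320 = \frac{81577948121}{12909390}$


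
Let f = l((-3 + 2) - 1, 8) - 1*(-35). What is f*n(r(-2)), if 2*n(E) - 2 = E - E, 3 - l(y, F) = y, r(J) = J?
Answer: 40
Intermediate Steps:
l(y, F) = 3 - y
n(E) = 1 (n(E) = 1 + (E - E)/2 = 1 + (½)*0 = 1 + 0 = 1)
f = 40 (f = (3 - ((-3 + 2) - 1)) - 1*(-35) = (3 - (-1 - 1)) + 35 = (3 - 1*(-2)) + 35 = (3 + 2) + 35 = 5 + 35 = 40)
f*n(r(-2)) = 40*1 = 40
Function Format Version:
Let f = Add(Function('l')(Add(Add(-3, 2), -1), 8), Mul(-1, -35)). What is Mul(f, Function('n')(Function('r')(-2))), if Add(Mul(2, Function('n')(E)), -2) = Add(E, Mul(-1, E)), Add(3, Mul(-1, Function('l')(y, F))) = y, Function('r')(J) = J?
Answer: 40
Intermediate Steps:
Function('l')(y, F) = Add(3, Mul(-1, y))
Function('n')(E) = 1 (Function('n')(E) = Add(1, Mul(Rational(1, 2), Add(E, Mul(-1, E)))) = Add(1, Mul(Rational(1, 2), 0)) = Add(1, 0) = 1)
f = 40 (f = Add(Add(3, Mul(-1, Add(Add(-3, 2), -1))), Mul(-1, -35)) = Add(Add(3, Mul(-1, Add(-1, -1))), 35) = Add(Add(3, Mul(-1, -2)), 35) = Add(Add(3, 2), 35) = Add(5, 35) = 40)
Mul(f, Function('n')(Function('r')(-2))) = Mul(40, 1) = 40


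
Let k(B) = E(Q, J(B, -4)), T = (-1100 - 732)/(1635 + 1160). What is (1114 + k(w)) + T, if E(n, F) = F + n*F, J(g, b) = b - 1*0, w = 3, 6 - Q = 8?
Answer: 3122978/2795 ≈ 1117.3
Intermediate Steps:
Q = -2 (Q = 6 - 1*8 = 6 - 8 = -2)
T = -1832/2795 ≈ -0.65546
J(g, b) = b (J(g, b) = b + 0 = b)
E(n, F) = F + F*n
k(B) = 4 (k(B) = -4*(1 - 2) = -4*(-1) = 4)
(1114 + k(w)) + T = (1114 + 4) - 1832/2795 = 1118 - 1832/2795 = 3122978/2795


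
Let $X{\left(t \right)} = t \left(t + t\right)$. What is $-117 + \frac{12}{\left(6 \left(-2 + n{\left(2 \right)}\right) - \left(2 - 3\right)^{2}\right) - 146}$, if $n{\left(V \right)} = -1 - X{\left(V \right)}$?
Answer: $- \frac{8311}{71} \approx -117.06$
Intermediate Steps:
$X{\left(t \right)} = 2 t^{2}$ ($X{\left(t \right)} = t 2 t = 2 t^{2}$)
$n{\left(V \right)} = -1 - 2 V^{2}$
$-117 + \frac{12}{\left(6 \left(-2 + n{\left(2 \right)}\right) - \left(2 - 3\right)^{2}\right) - 146} = -117 + \frac{12}{\left(6 \left(-2 - \left(1 + 2 \cdot 2^{2}\right)\right) - \left(2 - 3\right)^{2}\right) - 146} = -117 + \frac{12}{\left(6 \left(-2 - 9\right) - \left(-1\right)^{2}\right) - 146} = -117 + \frac{12}{\left(6 \left(-2 - 9\right) - 1\right) - 146} = -117 + \frac{12}{\left(6 \left(-11\right) - 1\right) - 146} = -117 + \frac{12}{\left(-66 - 1\right) - 146} = -117 + \frac{12}{-67 - 146} = -117 + \frac{12}{-213} = -117 + 12 \left(- \frac{1}{213}\right) = -117 - \frac{4}{71} = - \frac{8311}{71}$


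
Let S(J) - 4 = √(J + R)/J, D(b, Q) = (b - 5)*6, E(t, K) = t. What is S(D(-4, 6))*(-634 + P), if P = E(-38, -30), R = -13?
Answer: -2688 + 112*I*√67/9 ≈ -2688.0 + 101.86*I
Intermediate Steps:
D(b, Q) = -30 + 6*b (D(b, Q) = (-5 + b)*6 = -30 + 6*b)
P = -38
S(J) = 4 + √(-13 + J)/J (S(J) = 4 + √(J - 13)/J = 4 + √(-13 + J)/J)
S(D(-4, 6))*(-634 + P) = (4 + √(-13 + (-30 + 6*(-4)))/(-30 + 6*(-4)))*(-634 - 38) = (4 + √(-13 + (-30 - 24))/(-30 - 24))*(-672) = (4 + √(-13 - 54)/(-54))*(-672) = (4 - I*√67/54)*(-672) = -2688 + 112*I*√67/9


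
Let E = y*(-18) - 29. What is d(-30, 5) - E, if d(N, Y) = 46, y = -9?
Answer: -87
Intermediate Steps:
E = 133 (E = -9*(-18) - 29 = 162 - 29 = 133)
d(-30, 5) - E = 46 - 1*133 = 46 - 133 = -87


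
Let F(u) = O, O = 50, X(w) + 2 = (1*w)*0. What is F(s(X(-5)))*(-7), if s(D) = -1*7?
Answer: -350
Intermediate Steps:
X(w) = -2 (X(w) = -2 + (1*w)*0 = -2 + w*0 = -2 + 0 = -2)
s(D) = -7
F(u) = 50
F(s(X(-5)))*(-7) = 50*(-7) = -350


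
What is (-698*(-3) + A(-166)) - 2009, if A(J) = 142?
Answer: 227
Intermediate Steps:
(-698*(-3) + A(-166)) - 2009 = (-698*(-3) + 142) - 2009 = (2094 + 142) - 2009 = 2236 - 2009 = 227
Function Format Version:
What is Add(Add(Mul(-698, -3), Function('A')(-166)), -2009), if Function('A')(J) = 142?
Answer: 227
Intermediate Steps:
Add(Add(Mul(-698, -3), Function('A')(-166)), -2009) = Add(Add(Mul(-698, -3), 142), -2009) = Add(Add(2094, 142), -2009) = Add(2236, -2009) = 227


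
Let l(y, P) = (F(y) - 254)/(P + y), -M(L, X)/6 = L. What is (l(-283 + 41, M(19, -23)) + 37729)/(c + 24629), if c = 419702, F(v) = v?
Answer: 3358005/39545459 ≈ 0.084915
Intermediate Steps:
M(L, X) = -6*L
l(y, P) = (-254 + y)/(P + y) (l(y, P) = (y - 254)/(P + y) = (-254 + y)/(P + y))
(l(-283 + 41, M(19, -23)) + 37729)/(c + 24629) = ((-254 + (-283 + 41))/(-6*19 + (-283 + 41)) + 37729)/(419702 + 24629) = ((-254 - 242)/(-114 - 242) + 37729)/444331 = (-496/(-356) + 37729)*(1/444331) = (-1/356*(-496) + 37729)*(1/444331) = (124/89 + 37729)*(1/444331) = (3358005/89)*(1/444331) = 3358005/39545459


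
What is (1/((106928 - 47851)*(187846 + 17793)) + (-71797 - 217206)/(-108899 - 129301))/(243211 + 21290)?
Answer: 3510963119510809/765407990857377054600 ≈ 4.5870e-6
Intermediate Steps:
(1/((106928 - 47851)*(187846 + 17793)) + (-71797 - 217206)/(-108899 - 129301))/(243211 + 21290) = (1/(59077*205639) - 289003/(-238200))/264501 = (1/12148535203 - 289003*(-1/238200))*(1/264501) = (1/12148535203 + 289003/238200)*(1/264501) = (3510963119510809/2893781085354600)*(1/264501) = 3510963119510809/765407990857377054600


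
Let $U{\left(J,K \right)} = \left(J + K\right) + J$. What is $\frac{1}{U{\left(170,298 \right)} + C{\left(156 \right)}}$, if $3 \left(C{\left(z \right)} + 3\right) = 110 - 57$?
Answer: $\frac{3}{1958} \approx 0.0015322$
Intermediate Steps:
$C{\left(z \right)} = \frac{44}{3}$ ($C{\left(z \right)} = -3 + \frac{110 - 57}{3} = -3 + \frac{1}{3} \cdot 53 = -3 + \frac{53}{3} = \frac{44}{3}$)
$U{\left(J,K \right)} = K + 2 J$
$\frac{1}{U{\left(170,298 \right)} + C{\left(156 \right)}} = \frac{1}{\left(298 + 2 \cdot 170\right) + \frac{44}{3}} = \frac{1}{\left(298 + 340\right) + \frac{44}{3}} = \frac{1}{638 + \frac{44}{3}} = \frac{1}{\frac{1958}{3}} = \frac{3}{1958}$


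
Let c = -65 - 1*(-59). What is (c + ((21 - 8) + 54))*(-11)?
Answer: -671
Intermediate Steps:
c = -6 (c = -65 + 59 = -6)
(c + ((21 - 8) + 54))*(-11) = (-6 + ((21 - 8) + 54))*(-11) = (-6 + (13 + 54))*(-11) = (-6 + 67)*(-11) = 61*(-11) = -671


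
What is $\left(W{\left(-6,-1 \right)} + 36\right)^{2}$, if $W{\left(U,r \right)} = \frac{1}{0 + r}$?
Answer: $1225$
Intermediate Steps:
$W{\left(U,r \right)} = \frac{1}{r}$
$\left(W{\left(-6,-1 \right)} + 36\right)^{2} = \left(\frac{1}{-1} + 36\right)^{2} = \left(-1 + 36\right)^{2} = 35^{2} = 1225$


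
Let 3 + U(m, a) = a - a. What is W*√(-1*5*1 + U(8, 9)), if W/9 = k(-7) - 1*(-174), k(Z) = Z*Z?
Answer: 4014*I*√2 ≈ 5676.7*I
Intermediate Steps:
U(m, a) = -3 (U(m, a) = -3 + (a - a) = -3 + 0 = -3)
k(Z) = Z²
W = 2007 (W = 9*((-7)² - 1*(-174)) = 9*(49 + 174) = 9*223 = 2007)
W*√(-1*5*1 + U(8, 9)) = 2007*√(-1*5*1 - 3) = 2007*√(-5*1 - 3) = 2007*√(-5 - 3) = 2007*√(-8) = 2007*(2*I*√2) = 4014*I*√2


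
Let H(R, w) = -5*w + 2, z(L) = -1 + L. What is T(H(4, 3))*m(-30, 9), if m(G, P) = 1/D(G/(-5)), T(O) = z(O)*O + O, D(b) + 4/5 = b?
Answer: 65/2 ≈ 32.500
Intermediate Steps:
D(b) = -⅘ + b
H(R, w) = 2 - 5*w
T(O) = O + O*(-1 + O) (T(O) = (-1 + O)*O + O = O*(-1 + O) + O = O + O*(-1 + O))
m(G, P) = 1/(-⅘ - G/5) (m(G, P) = 1/(-⅘ + G/(-5)) = 1/(-⅘ + G*(-⅕)) = 1/(-⅘ - G/5))
T(H(4, 3))*m(-30, 9) = (2 - 5*3)²*(-5/(4 - 30)) = (2 - 15)²*(-5/(-26)) = (-13)²*(-5*(-1/26)) = 169*(5/26) = 65/2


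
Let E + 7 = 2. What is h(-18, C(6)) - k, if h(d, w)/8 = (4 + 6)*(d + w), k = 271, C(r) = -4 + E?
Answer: -2431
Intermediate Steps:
E = -5 (E = -7 + 2 = -5)
C(r) = -9 (C(r) = -4 - 5 = -9)
h(d, w) = 80*d + 80*w (h(d, w) = 8*((4 + 6)*(d + w)) = 8*(10*(d + w)) = 8*(10*d + 10*w) = 80*d + 80*w)
h(-18, C(6)) - k = (80*(-18) + 80*(-9)) - 1*271 = (-1440 - 720) - 271 = -2160 - 271 = -2431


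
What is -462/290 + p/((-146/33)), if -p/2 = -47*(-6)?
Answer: 1332507/10585 ≈ 125.89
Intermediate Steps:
p = -564 (p = -(-94)*(-6) = -2*282 = -564)
-462/290 + p/((-146/33)) = -462/290 - 564/((-146/33)) = -462*1/290 - 564/((-146*1/33)) = -231/145 - 564/(-146/33) = -231/145 - 564*(-33/146) = -231/145 + 9306/73 = 1332507/10585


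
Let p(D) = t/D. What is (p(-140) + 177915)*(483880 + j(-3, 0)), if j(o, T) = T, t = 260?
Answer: 602620280960/7 ≈ 8.6089e+10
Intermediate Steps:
p(D) = 260/D
(p(-140) + 177915)*(483880 + j(-3, 0)) = (260/(-140) + 177915)*(483880 + 0) = (260*(-1/140) + 177915)*483880 = (-13/7 + 177915)*483880 = (1245392/7)*483880 = 602620280960/7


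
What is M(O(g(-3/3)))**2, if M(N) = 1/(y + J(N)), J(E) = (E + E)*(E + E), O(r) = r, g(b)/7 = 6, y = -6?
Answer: 1/49702500 ≈ 2.0120e-8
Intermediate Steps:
g(b) = 42 (g(b) = 7*6 = 42)
J(E) = 4*E**2 (J(E) = (2*E)*(2*E) = 4*E**2)
M(N) = 1/(-6 + 4*N**2)
M(O(g(-3/3)))**2 = (1/(2*(-3 + 2*42**2)))**2 = (1/(2*(-3 + 2*1764)))**2 = (1/(2*(-3 + 3528)))**2 = ((1/2)/3525)**2 = ((1/2)*(1/3525))**2 = (1/7050)**2 = 1/49702500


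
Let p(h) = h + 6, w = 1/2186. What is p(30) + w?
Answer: 78697/2186 ≈ 36.000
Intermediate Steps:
w = 1/2186 ≈ 0.00045746
p(h) = 6 + h
p(30) + w = (6 + 30) + 1/2186 = 36 + 1/2186 = 78697/2186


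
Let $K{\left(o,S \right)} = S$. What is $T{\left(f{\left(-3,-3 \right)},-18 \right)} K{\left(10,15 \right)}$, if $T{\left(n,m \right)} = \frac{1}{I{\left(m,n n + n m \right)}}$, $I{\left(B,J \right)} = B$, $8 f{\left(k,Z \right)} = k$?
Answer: $- \frac{5}{6} \approx -0.83333$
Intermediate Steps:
$f{\left(k,Z \right)} = \frac{k}{8}$
$T{\left(n,m \right)} = \frac{1}{m}$
$T{\left(f{\left(-3,-3 \right)},-18 \right)} K{\left(10,15 \right)} = \frac{1}{-18} \cdot 15 = \left(- \frac{1}{18}\right) 15 = - \frac{5}{6}$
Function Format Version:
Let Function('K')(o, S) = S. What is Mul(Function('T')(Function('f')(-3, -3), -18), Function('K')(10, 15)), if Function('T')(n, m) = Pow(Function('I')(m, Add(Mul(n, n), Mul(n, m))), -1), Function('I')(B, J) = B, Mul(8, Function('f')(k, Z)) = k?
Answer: Rational(-5, 6) ≈ -0.83333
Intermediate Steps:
Function('f')(k, Z) = Mul(Rational(1, 8), k)
Function('T')(n, m) = Pow(m, -1)
Mul(Function('T')(Function('f')(-3, -3), -18), Function('K')(10, 15)) = Mul(Pow(-18, -1), 15) = Mul(Rational(-1, 18), 15) = Rational(-5, 6)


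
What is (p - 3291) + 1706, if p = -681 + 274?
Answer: -1992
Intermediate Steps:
p = -407
(p - 3291) + 1706 = (-407 - 3291) + 1706 = -3698 + 1706 = -1992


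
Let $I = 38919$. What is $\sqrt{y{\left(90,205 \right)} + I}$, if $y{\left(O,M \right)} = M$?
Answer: $2 \sqrt{9781} \approx 197.8$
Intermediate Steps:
$\sqrt{y{\left(90,205 \right)} + I} = \sqrt{205 + 38919} = \sqrt{39124} = 2 \sqrt{9781}$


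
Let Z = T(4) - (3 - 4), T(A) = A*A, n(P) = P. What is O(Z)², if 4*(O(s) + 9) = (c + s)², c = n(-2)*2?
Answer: 17689/16 ≈ 1105.6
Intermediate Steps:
T(A) = A²
c = -4 (c = -2*2 = -4)
Z = 17 (Z = 4² - (3 - 4) = 16 - 1*(-1) = 16 + 1 = 17)
O(s) = -9 + (-4 + s)²/4
O(Z)² = (-9 + (-4 + 17)²/4)² = (-9 + (¼)*13²)² = (-9 + (¼)*169)² = (-9 + 169/4)² = (133/4)² = 17689/16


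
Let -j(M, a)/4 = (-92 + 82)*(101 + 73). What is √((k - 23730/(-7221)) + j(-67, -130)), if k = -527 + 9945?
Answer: 6*√2636317297/2407 ≈ 127.99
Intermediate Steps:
j(M, a) = 6960 (j(M, a) = -4*(-92 + 82)*(101 + 73) = -(-40)*174 = -4*(-1740) = 6960)
k = 9418
√((k - 23730/(-7221)) + j(-67, -130)) = √((9418 - 23730/(-7221)) + 6960) = √((9418 - 23730*(-1/7221)) + 6960) = √((9418 + 7910/2407) + 6960) = √(22677036/2407 + 6960) = √(39429756/2407) = 6*√2636317297/2407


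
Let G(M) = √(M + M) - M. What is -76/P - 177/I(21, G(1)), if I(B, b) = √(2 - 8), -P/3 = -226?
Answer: -38/339 + 59*I*√6/2 ≈ -0.11209 + 72.26*I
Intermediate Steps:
P = 678 (P = -3*(-226) = 678)
G(M) = -M + √2*√M (G(M) = √(2*M) - M = √2*√M - M = -M + √2*√M)
I(B, b) = I*√6 (I(B, b) = √(-6) = I*√6)
-76/P - 177/I(21, G(1)) = -76/678 - 177*(-I*√6/6) = -76*1/678 - (-59)*I*√6/2 = -38/339 + 59*I*√6/2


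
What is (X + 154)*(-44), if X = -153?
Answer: -44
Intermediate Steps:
(X + 154)*(-44) = (-153 + 154)*(-44) = 1*(-44) = -44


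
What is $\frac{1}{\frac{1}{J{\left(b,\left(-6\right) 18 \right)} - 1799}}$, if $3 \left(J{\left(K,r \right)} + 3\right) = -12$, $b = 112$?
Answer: $-1806$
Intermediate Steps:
$J{\left(K,r \right)} = -7$ ($J{\left(K,r \right)} = -3 + \frac{1}{3} \left(-12\right) = -3 - 4 = -7$)
$\frac{1}{\frac{1}{J{\left(b,\left(-6\right) 18 \right)} - 1799}} = \frac{1}{\frac{1}{-7 - 1799}} = \frac{1}{\frac{1}{-1806}} = \frac{1}{- \frac{1}{1806}} = -1806$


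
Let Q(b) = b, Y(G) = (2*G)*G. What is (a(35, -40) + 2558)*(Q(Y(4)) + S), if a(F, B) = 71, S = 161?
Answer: 507397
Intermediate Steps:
Y(G) = 2*G²
(a(35, -40) + 2558)*(Q(Y(4)) + S) = (71 + 2558)*(2*4² + 161) = 2629*(2*16 + 161) = 2629*(32 + 161) = 2629*193 = 507397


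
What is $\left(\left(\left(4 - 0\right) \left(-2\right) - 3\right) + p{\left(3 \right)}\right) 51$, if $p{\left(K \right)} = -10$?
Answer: $-1071$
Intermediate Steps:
$\left(\left(\left(4 - 0\right) \left(-2\right) - 3\right) + p{\left(3 \right)}\right) 51 = \left(\left(\left(4 - 0\right) \left(-2\right) - 3\right) - 10\right) 51 = \left(\left(\left(4 + 0\right) \left(-2\right) - 3\right) - 10\right) 51 = \left(\left(4 \left(-2\right) - 3\right) - 10\right) 51 = \left(\left(-8 - 3\right) - 10\right) 51 = \left(-11 - 10\right) 51 = \left(-21\right) 51 = -1071$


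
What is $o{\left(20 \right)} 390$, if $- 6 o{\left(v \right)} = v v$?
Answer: $-26000$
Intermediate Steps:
$o{\left(v \right)} = - \frac{v^{2}}{6}$ ($o{\left(v \right)} = - \frac{v v}{6} = - \frac{v^{2}}{6}$)
$o{\left(20 \right)} 390 = - \frac{20^{2}}{6} \cdot 390 = \left(- \frac{1}{6}\right) 400 \cdot 390 = \left(- \frac{200}{3}\right) 390 = -26000$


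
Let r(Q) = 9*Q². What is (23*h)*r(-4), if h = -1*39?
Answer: -129168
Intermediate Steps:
h = -39
(23*h)*r(-4) = (23*(-39))*(9*(-4)²) = -8073*16 = -897*144 = -129168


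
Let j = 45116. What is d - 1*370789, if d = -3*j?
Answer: -506137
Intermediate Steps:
d = -135348 (d = -3*45116 = -135348)
d - 1*370789 = -135348 - 1*370789 = -135348 - 370789 = -506137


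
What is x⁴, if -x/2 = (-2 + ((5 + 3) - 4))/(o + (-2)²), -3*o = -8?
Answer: 81/625 ≈ 0.12960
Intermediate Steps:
o = 8/3 (o = -⅓*(-8) = 8/3 ≈ 2.6667)
x = -⅗ (x = -2*(-2 + ((5 + 3) - 4))/(8/3 + (-2)²) = -2*(-2 + (8 - 4))/(8/3 + 4) = -2*(-2 + 4)/20/3 = -4*3/20 = -2*3/10 = -⅗ ≈ -0.60000)
x⁴ = (-⅗)⁴ = 81/625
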